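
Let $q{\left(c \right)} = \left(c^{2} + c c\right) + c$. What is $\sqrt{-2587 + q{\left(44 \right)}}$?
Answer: $\sqrt{1329} \approx 36.455$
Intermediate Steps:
$q{\left(c \right)} = c + 2 c^{2}$ ($q{\left(c \right)} = \left(c^{2} + c^{2}\right) + c = 2 c^{2} + c = c + 2 c^{2}$)
$\sqrt{-2587 + q{\left(44 \right)}} = \sqrt{-2587 + 44 \left(1 + 2 \cdot 44\right)} = \sqrt{-2587 + 44 \left(1 + 88\right)} = \sqrt{-2587 + 44 \cdot 89} = \sqrt{-2587 + 3916} = \sqrt{1329}$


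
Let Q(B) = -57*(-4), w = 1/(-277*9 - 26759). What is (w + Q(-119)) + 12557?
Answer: 373986819/29252 ≈ 12785.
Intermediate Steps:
w = -1/29252 (w = 1/(-2493 - 26759) = 1/(-29252) = -1/29252 ≈ -3.4186e-5)
Q(B) = 228 (Q(B) = -19*(-12) = 228)
(w + Q(-119)) + 12557 = (-1/29252 + 228) + 12557 = 6669455/29252 + 12557 = 373986819/29252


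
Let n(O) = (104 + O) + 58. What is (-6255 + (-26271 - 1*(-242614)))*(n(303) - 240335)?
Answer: -50393808560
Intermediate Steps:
n(O) = 162 + O
(-6255 + (-26271 - 1*(-242614)))*(n(303) - 240335) = (-6255 + (-26271 - 1*(-242614)))*((162 + 303) - 240335) = (-6255 + (-26271 + 242614))*(465 - 240335) = (-6255 + 216343)*(-239870) = 210088*(-239870) = -50393808560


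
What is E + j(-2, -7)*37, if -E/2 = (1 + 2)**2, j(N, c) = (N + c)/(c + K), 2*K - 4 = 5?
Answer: 576/5 ≈ 115.20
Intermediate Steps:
K = 9/2 (K = 2 + (1/2)*5 = 2 + 5/2 = 9/2 ≈ 4.5000)
j(N, c) = (N + c)/(9/2 + c) (j(N, c) = (N + c)/(c + 9/2) = (N + c)/(9/2 + c))
E = -18 (E = -2*(1 + 2)**2 = -2*3**2 = -2*9 = -18)
E + j(-2, -7)*37 = -18 + (2*(-2 - 7)/(9 + 2*(-7)))*37 = -18 + (2*(-9)/(9 - 14))*37 = -18 + (2*(-9)/(-5))*37 = -18 + (2*(-1/5)*(-9))*37 = -18 + (18/5)*37 = -18 + 666/5 = 576/5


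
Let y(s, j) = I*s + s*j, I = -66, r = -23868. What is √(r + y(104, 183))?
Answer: 30*I*√13 ≈ 108.17*I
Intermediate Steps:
y(s, j) = -66*s + j*s (y(s, j) = -66*s + s*j = -66*s + j*s)
√(r + y(104, 183)) = √(-23868 + 104*(-66 + 183)) = √(-23868 + 104*117) = √(-23868 + 12168) = √(-11700) = 30*I*√13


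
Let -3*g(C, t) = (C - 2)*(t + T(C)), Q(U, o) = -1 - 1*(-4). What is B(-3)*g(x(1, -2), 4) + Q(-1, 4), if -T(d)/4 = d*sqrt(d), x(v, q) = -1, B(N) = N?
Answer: -9 - 12*I ≈ -9.0 - 12.0*I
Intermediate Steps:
Q(U, o) = 3 (Q(U, o) = -1 + 4 = 3)
T(d) = -4*d**(3/2) (T(d) = -4*d*sqrt(d) = -4*d**(3/2))
g(C, t) = -(-2 + C)*(t - 4*C**(3/2))/3 (g(C, t) = -(C - 2)*(t - 4*C**(3/2))/3 = -(-2 + C)*(t - 4*C**(3/2))/3)
B(-3)*g(x(1, -2), 4) + Q(-1, 4) = -3*(-(-8)*I/3 + (2/3)*4 + 4*(-1)**(5/2)/3 - 1/3*(-1)*4) + 3 = -3*(-(-8)*I/3 + 8/3 + 4*I/3 + 4/3) + 3 = -3*(8*I/3 + 8/3 + 4*I/3 + 4/3) + 3 = -3*(4 + 4*I) + 3 = (-12 - 12*I) + 3 = -9 - 12*I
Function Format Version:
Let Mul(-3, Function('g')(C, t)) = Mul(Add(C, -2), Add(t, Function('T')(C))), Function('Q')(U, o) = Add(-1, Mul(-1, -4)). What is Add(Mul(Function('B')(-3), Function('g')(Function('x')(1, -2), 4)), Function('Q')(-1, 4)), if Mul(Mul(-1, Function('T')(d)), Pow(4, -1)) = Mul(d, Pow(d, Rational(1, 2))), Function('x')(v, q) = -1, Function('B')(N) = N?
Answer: Add(-9, Mul(-12, I)) ≈ Add(-9.0000, Mul(-12.000, I))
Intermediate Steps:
Function('Q')(U, o) = 3 (Function('Q')(U, o) = Add(-1, 4) = 3)
Function('T')(d) = Mul(-4, Pow(d, Rational(3, 2))) (Function('T')(d) = Mul(-4, Mul(d, Pow(d, Rational(1, 2)))) = Mul(-4, Pow(d, Rational(3, 2))))
Function('g')(C, t) = Mul(Rational(-1, 3), Add(-2, C), Add(t, Mul(-4, Pow(C, Rational(3, 2))))) (Function('g')(C, t) = Mul(Rational(-1, 3), Mul(Add(C, -2), Add(t, Mul(-4, Pow(C, Rational(3, 2)))))) = Mul(Rational(-1, 3), Mul(Add(-2, C), Add(t, Mul(-4, Pow(C, Rational(3, 2)))))) = Mul(Rational(-1, 3), Add(-2, C), Add(t, Mul(-4, Pow(C, Rational(3, 2))))))
Add(Mul(Function('B')(-3), Function('g')(Function('x')(1, -2), 4)), Function('Q')(-1, 4)) = Add(Mul(-3, Add(Mul(Rational(-8, 3), Pow(-1, Rational(3, 2))), Mul(Rational(2, 3), 4), Mul(Rational(4, 3), Pow(-1, Rational(5, 2))), Mul(Rational(-1, 3), -1, 4))), 3) = Add(Mul(-3, Add(Mul(Rational(-8, 3), Mul(-1, I)), Rational(8, 3), Mul(Rational(4, 3), I), Rational(4, 3))), 3) = Add(Mul(-3, Add(Mul(Rational(8, 3), I), Rational(8, 3), Mul(Rational(4, 3), I), Rational(4, 3))), 3) = Add(Mul(-3, Add(4, Mul(4, I))), 3) = Add(Add(-12, Mul(-12, I)), 3) = Add(-9, Mul(-12, I))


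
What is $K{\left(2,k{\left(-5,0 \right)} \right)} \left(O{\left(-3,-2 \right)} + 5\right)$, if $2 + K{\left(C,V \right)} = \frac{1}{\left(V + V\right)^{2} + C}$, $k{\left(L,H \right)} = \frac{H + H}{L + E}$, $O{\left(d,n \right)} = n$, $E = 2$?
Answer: $- \frac{9}{2} \approx -4.5$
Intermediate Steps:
$k{\left(L,H \right)} = \frac{2 H}{2 + L}$ ($k{\left(L,H \right)} = \frac{H + H}{L + 2} = \frac{2 H}{2 + L}$)
$K{\left(C,V \right)} = -2 + \frac{1}{C + 4 V^{2}}$ ($K{\left(C,V \right)} = -2 + \frac{1}{\left(V + V\right)^{2} + C} = -2 + \frac{1}{\left(2 V\right)^{2} + C} = -2 + \frac{1}{4 V^{2} + C} = -2 + \frac{1}{C + 4 V^{2}}$)
$K{\left(2,k{\left(-5,0 \right)} \right)} \left(O{\left(-3,-2 \right)} + 5\right) = \frac{1 - 8 \left(2 \cdot 0 \frac{1}{2 - 5}\right)^{2} - 4}{2 + 4 \left(2 \cdot 0 \frac{1}{2 - 5}\right)^{2}} \left(-2 + 5\right) = \frac{1 - 8 \left(2 \cdot 0 \frac{1}{-3}\right)^{2} - 4}{2 + 4 \left(2 \cdot 0 \frac{1}{-3}\right)^{2}} \cdot 3 = \frac{1 - 8 \left(2 \cdot 0 \left(- \frac{1}{3}\right)\right)^{2} - 4}{2 + 4 \left(2 \cdot 0 \left(- \frac{1}{3}\right)\right)^{2}} \cdot 3 = \frac{1 - 8 \cdot 0^{2} - 4}{2 + 4 \cdot 0^{2}} \cdot 3 = \frac{1 - 0 - 4}{2 + 4 \cdot 0} \cdot 3 = \frac{1 + 0 - 4}{2 + 0} \cdot 3 = \frac{1}{2} \left(-3\right) 3 = \left(- \frac{3}{2}\right) 3 = - \frac{9}{2}$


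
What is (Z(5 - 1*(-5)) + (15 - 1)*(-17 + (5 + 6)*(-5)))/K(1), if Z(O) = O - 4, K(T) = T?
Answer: -1002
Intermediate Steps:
Z(O) = -4 + O
(Z(5 - 1*(-5)) + (15 - 1)*(-17 + (5 + 6)*(-5)))/K(1) = ((-4 + (5 - 1*(-5))) + (15 - 1)*(-17 + (5 + 6)*(-5)))/1 = ((-4 + (5 + 5)) + 14*(-17 + 11*(-5)))*1 = ((-4 + 10) + 14*(-17 - 55))*1 = (6 + 14*(-72))*1 = (6 - 1008)*1 = -1002*1 = -1002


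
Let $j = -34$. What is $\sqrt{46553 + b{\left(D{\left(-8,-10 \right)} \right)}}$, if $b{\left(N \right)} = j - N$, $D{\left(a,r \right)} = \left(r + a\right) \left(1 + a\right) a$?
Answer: $\sqrt{47527} \approx 218.01$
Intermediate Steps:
$D{\left(a,r \right)} = a \left(1 + a\right) \left(a + r\right)$ ($D{\left(a,r \right)} = \left(a + r\right) \left(1 + a\right) a = \left(1 + a\right) \left(a + r\right) a = a \left(1 + a\right) \left(a + r\right)$)
$b{\left(N \right)} = -34 - N$
$\sqrt{46553 + b{\left(D{\left(-8,-10 \right)} \right)}} = \sqrt{46553 - \left(34 - 8 \left(-8 - 10 + \left(-8\right)^{2} - -80\right)\right)} = \sqrt{46553 - \left(34 - 8 \left(-8 - 10 + 64 + 80\right)\right)} = \sqrt{46553 - \left(34 - 1008\right)} = \sqrt{46553 - -974} = \sqrt{46553 + \left(-34 + 1008\right)} = \sqrt{46553 + 974} = \sqrt{47527}$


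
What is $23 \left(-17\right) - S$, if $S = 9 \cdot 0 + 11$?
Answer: $-402$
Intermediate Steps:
$S = 11$ ($S = 0 + 11 = 11$)
$23 \left(-17\right) - S = 23 \left(-17\right) - 11 = -391 - 11 = -402$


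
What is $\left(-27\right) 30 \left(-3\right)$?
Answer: $2430$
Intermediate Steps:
$\left(-27\right) 30 \left(-3\right) = \left(-810\right) \left(-3\right) = 2430$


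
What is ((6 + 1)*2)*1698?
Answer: 23772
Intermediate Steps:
((6 + 1)*2)*1698 = (7*2)*1698 = 14*1698 = 23772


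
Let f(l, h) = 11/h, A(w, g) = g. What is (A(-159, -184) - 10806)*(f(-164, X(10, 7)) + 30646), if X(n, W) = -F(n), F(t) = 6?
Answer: -1010338175/3 ≈ -3.3678e+8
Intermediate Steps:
X(n, W) = -6 (X(n, W) = -1*6 = -6)
(A(-159, -184) - 10806)*(f(-164, X(10, 7)) + 30646) = (-184 - 10806)*(11/(-6) + 30646) = -10990*(11*(-1/6) + 30646) = -10990*(-11/6 + 30646) = -10990*183865/6 = -1010338175/3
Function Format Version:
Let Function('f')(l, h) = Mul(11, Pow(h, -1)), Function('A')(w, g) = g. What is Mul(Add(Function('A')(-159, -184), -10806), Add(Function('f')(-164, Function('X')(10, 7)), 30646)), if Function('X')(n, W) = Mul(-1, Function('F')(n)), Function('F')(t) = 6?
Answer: Rational(-1010338175, 3) ≈ -3.3678e+8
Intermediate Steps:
Function('X')(n, W) = -6 (Function('X')(n, W) = Mul(-1, 6) = -6)
Mul(Add(Function('A')(-159, -184), -10806), Add(Function('f')(-164, Function('X')(10, 7)), 30646)) = Mul(Add(-184, -10806), Add(Mul(11, Pow(-6, -1)), 30646)) = Mul(-10990, Add(Mul(11, Rational(-1, 6)), 30646)) = Mul(-10990, Add(Rational(-11, 6), 30646)) = Mul(-10990, Rational(183865, 6)) = Rational(-1010338175, 3)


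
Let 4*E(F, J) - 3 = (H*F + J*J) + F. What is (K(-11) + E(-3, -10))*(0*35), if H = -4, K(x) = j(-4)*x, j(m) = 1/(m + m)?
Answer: 0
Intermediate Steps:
j(m) = 1/(2*m)
K(x) = -x/8 (K(x) = ((½)/(-4))*x = ((½)*(-¼))*x = -x/8)
E(F, J) = ¾ - 3*F/4 + J²/4 (E(F, J) = ¾ + ((-4*F + J*J) + F)/4 = ¾ + ((-4*F + J²) + F)/4 = ¾ + ((J² - 4*F) + F)/4 = ¾ + (J² - 3*F)/4 = ¾ + (-3*F/4 + J²/4) = ¾ - 3*F/4 + J²/4)
(K(-11) + E(-3, -10))*(0*35) = (-⅛*(-11) + (¾ - ¾*(-3) + (¼)*(-10)²))*(0*35) = (11/8 + (¾ + 9/4 + (¼)*100))*0 = (11/8 + (¾ + 9/4 + 25))*0 = (11/8 + 28)*0 = (235/8)*0 = 0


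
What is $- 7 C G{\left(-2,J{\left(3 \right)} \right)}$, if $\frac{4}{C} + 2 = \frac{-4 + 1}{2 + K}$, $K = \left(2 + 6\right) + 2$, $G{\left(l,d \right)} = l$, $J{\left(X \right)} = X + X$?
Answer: $- \frac{224}{9} \approx -24.889$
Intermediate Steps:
$J{\left(X \right)} = 2 X$
$K = 10$ ($K = 8 + 2 = 10$)
$C = - \frac{16}{9}$ ($C = \frac{4}{-2 + \frac{-4 + 1}{2 + 10}} = \frac{4}{-2 - \frac{3}{12}} = \frac{4}{-2 - \frac{1}{4}} = \frac{4}{- \frac{9}{4}} = 4 \left(- \frac{4}{9}\right) = - \frac{16}{9} \approx -1.7778$)
$- 7 C G{\left(-2,J{\left(3 \right)} \right)} = \left(-7\right) \left(- \frac{16}{9}\right) \left(-2\right) = \frac{112}{9} \left(-2\right) = - \frac{224}{9}$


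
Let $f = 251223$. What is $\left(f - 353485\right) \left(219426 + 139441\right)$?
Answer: $-36698457154$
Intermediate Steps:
$\left(f - 353485\right) \left(219426 + 139441\right) = \left(251223 - 353485\right) \left(219426 + 139441\right) = \left(-102262\right) 358867 = -36698457154$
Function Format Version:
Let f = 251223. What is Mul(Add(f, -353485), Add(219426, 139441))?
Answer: -36698457154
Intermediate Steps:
Mul(Add(f, -353485), Add(219426, 139441)) = Mul(Add(251223, -353485), Add(219426, 139441)) = Mul(-102262, 358867) = -36698457154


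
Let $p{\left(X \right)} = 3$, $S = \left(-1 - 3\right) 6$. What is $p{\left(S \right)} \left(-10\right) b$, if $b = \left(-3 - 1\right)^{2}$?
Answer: $-480$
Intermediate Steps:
$S = -24$ ($S = \left(-4\right) 6 = -24$)
$b = 16$ ($b = \left(-4\right)^{2} = 16$)
$p{\left(S \right)} \left(-10\right) b = 3 \left(-10\right) 16 = \left(-30\right) 16 = -480$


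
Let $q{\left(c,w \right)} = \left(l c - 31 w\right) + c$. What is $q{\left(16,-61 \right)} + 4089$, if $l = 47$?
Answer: $6748$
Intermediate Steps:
$q{\left(c,w \right)} = - 31 w + 48 c$ ($q{\left(c,w \right)} = \left(47 c - 31 w\right) + c = \left(- 31 w + 47 c\right) + c = - 31 w + 48 c$)
$q{\left(16,-61 \right)} + 4089 = \left(\left(-31\right) \left(-61\right) + 48 \cdot 16\right) + 4089 = \left(1891 + 768\right) + 4089 = 2659 + 4089 = 6748$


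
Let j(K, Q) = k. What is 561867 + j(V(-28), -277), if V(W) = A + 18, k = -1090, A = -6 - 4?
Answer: 560777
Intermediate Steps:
A = -10
V(W) = 8 (V(W) = -10 + 18 = 8)
j(K, Q) = -1090
561867 + j(V(-28), -277) = 561867 - 1090 = 560777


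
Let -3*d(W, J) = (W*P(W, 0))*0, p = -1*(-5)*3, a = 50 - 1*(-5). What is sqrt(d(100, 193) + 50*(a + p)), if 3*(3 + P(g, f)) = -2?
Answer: 10*sqrt(35) ≈ 59.161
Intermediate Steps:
a = 55 (a = 50 + 5 = 55)
P(g, f) = -11/3 (P(g, f) = -3 + (1/3)*(-2) = -3 - 2/3 = -11/3)
p = 15 (p = 5*3 = 15)
d(W, J) = 0 (d(W, J) = -W*(-11/3)*0/3 = -(-11*W/3)*0/3 = -1/3*0 = 0)
sqrt(d(100, 193) + 50*(a + p)) = sqrt(0 + 50*(55 + 15)) = sqrt(0 + 50*70) = sqrt(0 + 3500) = sqrt(3500) = 10*sqrt(35)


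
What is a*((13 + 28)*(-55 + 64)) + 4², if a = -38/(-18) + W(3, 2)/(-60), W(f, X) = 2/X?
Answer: 15777/20 ≈ 788.85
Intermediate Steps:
a = 377/180 (a = -38/(-18) + (2/2)/(-60) = -38*(-1/18) + (2*(½))*(-1/60) = 19/9 + 1*(-1/60) = 19/9 - 1/60 = 377/180 ≈ 2.0944)
a*((13 + 28)*(-55 + 64)) + 4² = 377*((13 + 28)*(-55 + 64))/180 + 4² = 377*(41*9)/180 + 16 = (377/180)*369 + 16 = 15457/20 + 16 = 15777/20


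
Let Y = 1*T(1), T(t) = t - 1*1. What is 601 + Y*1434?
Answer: 601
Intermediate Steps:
T(t) = -1 + t (T(t) = t - 1 = -1 + t)
Y = 0 (Y = 1*(-1 + 1) = 1*0 = 0)
601 + Y*1434 = 601 + 0*1434 = 601 + 0 = 601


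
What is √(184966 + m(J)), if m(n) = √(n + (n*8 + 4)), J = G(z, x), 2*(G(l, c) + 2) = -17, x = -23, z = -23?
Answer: √(739864 + 2*I*√362)/2 ≈ 430.08 + 0.01106*I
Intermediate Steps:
G(l, c) = -21/2 (G(l, c) = -2 + (½)*(-17) = -2 - 17/2 = -21/2)
J = -21/2 ≈ -10.500
m(n) = √(4 + 9*n) (m(n) = √(n + (8*n + 4)) = √(n + (4 + 8*n)) = √(4 + 9*n))
√(184966 + m(J)) = √(184966 + √(4 + 9*(-21/2))) = √(184966 + √(4 - 189/2)) = √(184966 + √(-181/2)) = √(184966 + I*√362/2)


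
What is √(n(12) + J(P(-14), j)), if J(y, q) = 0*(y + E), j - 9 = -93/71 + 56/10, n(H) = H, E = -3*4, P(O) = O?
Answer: 2*√3 ≈ 3.4641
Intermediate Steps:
E = -12
j = 4718/355 (j = 9 + (-93/71 + 56/10) = 9 + (-93*1/71 + 56*(⅒)) = 9 + (-93/71 + 28/5) = 9 + 1523/355 = 4718/355 ≈ 13.290)
J(y, q) = 0 (J(y, q) = 0*(y - 12) = 0*(-12 + y) = 0)
√(n(12) + J(P(-14), j)) = √(12 + 0) = √12 = 2*√3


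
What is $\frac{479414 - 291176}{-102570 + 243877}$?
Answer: $\frac{188238}{141307} \approx 1.3321$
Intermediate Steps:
$\frac{479414 - 291176}{-102570 + 243877} = \frac{188238}{141307}$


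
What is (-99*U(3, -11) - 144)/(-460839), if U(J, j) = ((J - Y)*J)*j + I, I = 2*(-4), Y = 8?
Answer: 5229/153613 ≈ 0.034040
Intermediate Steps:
I = -8
U(J, j) = -8 + J*j*(-8 + J) (U(J, j) = ((J - 1*8)*J)*j - 8 = ((J - 8)*J)*j - 8 = ((-8 + J)*J)*j - 8 = (J*(-8 + J))*j - 8 = J*j*(-8 + J) - 8 = -8 + J*j*(-8 + J))
(-99*U(3, -11) - 144)/(-460839) = (-99*(-8 - 11*3**2 - 8*3*(-11)) - 144)/(-460839) = (-99*(-8 - 11*9 + 264) - 144)*(-1/460839) = (-99*(-8 - 99 + 264) - 144)*(-1/460839) = (-99*157 - 144)*(-1/460839) = (-15543 - 144)*(-1/460839) = -15687*(-1/460839) = 5229/153613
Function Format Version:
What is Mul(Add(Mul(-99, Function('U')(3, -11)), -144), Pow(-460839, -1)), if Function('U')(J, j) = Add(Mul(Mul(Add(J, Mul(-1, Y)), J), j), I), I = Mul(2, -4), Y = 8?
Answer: Rational(5229, 153613) ≈ 0.034040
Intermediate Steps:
I = -8
Function('U')(J, j) = Add(-8, Mul(J, j, Add(-8, J))) (Function('U')(J, j) = Add(Mul(Mul(Add(J, Mul(-1, 8)), J), j), -8) = Add(Mul(Mul(Add(J, -8), J), j), -8) = Add(Mul(Mul(Add(-8, J), J), j), -8) = Add(Mul(Mul(J, Add(-8, J)), j), -8) = Add(Mul(J, j, Add(-8, J)), -8) = Add(-8, Mul(J, j, Add(-8, J))))
Mul(Add(Mul(-99, Function('U')(3, -11)), -144), Pow(-460839, -1)) = Mul(Add(Mul(-99, Add(-8, Mul(-11, Pow(3, 2)), Mul(-8, 3, -11))), -144), Pow(-460839, -1)) = Mul(Add(Mul(-99, Add(-8, Mul(-11, 9), 264)), -144), Rational(-1, 460839)) = Mul(Add(Mul(-99, Add(-8, -99, 264)), -144), Rational(-1, 460839)) = Mul(Add(Mul(-99, 157), -144), Rational(-1, 460839)) = Mul(Add(-15543, -144), Rational(-1, 460839)) = Mul(-15687, Rational(-1, 460839)) = Rational(5229, 153613)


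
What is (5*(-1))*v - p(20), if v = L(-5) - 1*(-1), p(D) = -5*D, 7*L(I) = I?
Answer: 690/7 ≈ 98.571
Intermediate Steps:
L(I) = I/7
v = 2/7 (v = (⅐)*(-5) - 1*(-1) = -5/7 + 1 = 2/7 ≈ 0.28571)
(5*(-1))*v - p(20) = (5*(-1))*(2/7) - (-5)*20 = -5*2/7 - 1*(-100) = -10/7 + 100 = 690/7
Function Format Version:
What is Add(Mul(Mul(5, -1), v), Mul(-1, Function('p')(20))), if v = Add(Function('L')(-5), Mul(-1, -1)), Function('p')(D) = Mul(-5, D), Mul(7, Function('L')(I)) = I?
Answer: Rational(690, 7) ≈ 98.571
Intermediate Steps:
Function('L')(I) = Mul(Rational(1, 7), I)
v = Rational(2, 7) (v = Add(Mul(Rational(1, 7), -5), Mul(-1, -1)) = Add(Rational(-5, 7), 1) = Rational(2, 7) ≈ 0.28571)
Add(Mul(Mul(5, -1), v), Mul(-1, Function('p')(20))) = Add(Mul(Mul(5, -1), Rational(2, 7)), Mul(-1, Mul(-5, 20))) = Add(Mul(-5, Rational(2, 7)), Mul(-1, -100)) = Add(Rational(-10, 7), 100) = Rational(690, 7)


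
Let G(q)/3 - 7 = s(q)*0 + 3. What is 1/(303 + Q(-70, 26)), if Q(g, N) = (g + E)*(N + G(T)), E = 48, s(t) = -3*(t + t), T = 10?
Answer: -1/929 ≈ -0.0010764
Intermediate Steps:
s(t) = -6*t
G(q) = 30 (G(q) = 21 + 3*(-6*q*0 + 3) = 21 + 3*(0 + 3) = 21 + 3*3 = 21 + 9 = 30)
Q(g, N) = (30 + N)*(48 + g) (Q(g, N) = (g + 48)*(N + 30) = (48 + g)*(30 + N) = (30 + N)*(48 + g))
1/(303 + Q(-70, 26)) = 1/(303 + (1440 + 30*(-70) + 48*26 + 26*(-70))) = 1/(303 + (1440 - 2100 + 1248 - 1820)) = 1/(303 - 1232) = 1/(-929) = -1/929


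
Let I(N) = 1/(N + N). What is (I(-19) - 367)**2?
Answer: 194518809/1444 ≈ 1.3471e+5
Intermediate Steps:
I(N) = 1/(2*N)
(I(-19) - 367)**2 = ((1/2)/(-19) - 367)**2 = ((1/2)*(-1/19) - 367)**2 = (-1/38 - 367)**2 = (-13947/38)**2 = 194518809/1444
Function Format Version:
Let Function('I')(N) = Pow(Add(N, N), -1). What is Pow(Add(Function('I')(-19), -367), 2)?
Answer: Rational(194518809, 1444) ≈ 1.3471e+5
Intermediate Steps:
Function('I')(N) = Mul(Rational(1, 2), Pow(N, -1)) (Function('I')(N) = Pow(Mul(2, N), -1) = Mul(Rational(1, 2), Pow(N, -1)))
Pow(Add(Function('I')(-19), -367), 2) = Pow(Add(Mul(Rational(1, 2), Pow(-19, -1)), -367), 2) = Pow(Add(Mul(Rational(1, 2), Rational(-1, 19)), -367), 2) = Pow(Add(Rational(-1, 38), -367), 2) = Pow(Rational(-13947, 38), 2) = Rational(194518809, 1444)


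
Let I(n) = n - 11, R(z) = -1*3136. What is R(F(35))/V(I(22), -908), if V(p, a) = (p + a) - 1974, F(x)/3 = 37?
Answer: 3136/2871 ≈ 1.0923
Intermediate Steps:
F(x) = 111 (F(x) = 3*37 = 111)
R(z) = -3136
I(n) = -11 + n
V(p, a) = -1974 + a + p (V(p, a) = (a + p) - 1974 = -1974 + a + p)
R(F(35))/V(I(22), -908) = -3136/(-1974 - 908 + (-11 + 22)) = -3136/(-1974 - 908 + 11) = -3136/(-2871) = -3136*(-1/2871) = 3136/2871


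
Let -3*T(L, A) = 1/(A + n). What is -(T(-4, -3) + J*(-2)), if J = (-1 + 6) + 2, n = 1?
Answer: 83/6 ≈ 13.833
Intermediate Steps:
T(L, A) = -1/(3*(1 + A)) (T(L, A) = -1/(3*(A + 1)) = -1/(3*(1 + A)))
J = 7 (J = 5 + 2 = 7)
-(T(-4, -3) + J*(-2)) = -(-1/(3 + 3*(-3)) + 7*(-2)) = -(-1/(3 - 9) - 14) = -(-1/(-6) - 14) = -(-1*(-⅙) - 14) = -(⅙ - 14) = -1*(-83/6) = 83/6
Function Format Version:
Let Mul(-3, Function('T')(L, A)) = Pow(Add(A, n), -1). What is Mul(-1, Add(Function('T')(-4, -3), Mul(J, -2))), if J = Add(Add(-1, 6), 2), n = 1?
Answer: Rational(83, 6) ≈ 13.833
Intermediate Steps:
Function('T')(L, A) = Mul(Rational(-1, 3), Pow(Add(1, A), -1)) (Function('T')(L, A) = Mul(Rational(-1, 3), Pow(Add(A, 1), -1)) = Mul(Rational(-1, 3), Pow(Add(1, A), -1)))
J = 7 (J = Add(5, 2) = 7)
Mul(-1, Add(Function('T')(-4, -3), Mul(J, -2))) = Mul(-1, Add(Mul(-1, Pow(Add(3, Mul(3, -3)), -1)), Mul(7, -2))) = Mul(-1, Add(Mul(-1, Pow(Add(3, -9), -1)), -14)) = Mul(-1, Add(Mul(-1, Pow(-6, -1)), -14)) = Mul(-1, Add(Mul(-1, Rational(-1, 6)), -14)) = Mul(-1, Add(Rational(1, 6), -14)) = Mul(-1, Rational(-83, 6)) = Rational(83, 6)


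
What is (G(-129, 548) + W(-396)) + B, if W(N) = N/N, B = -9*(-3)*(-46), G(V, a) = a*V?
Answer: -71933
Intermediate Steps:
G(V, a) = V*a
B = -1242 (B = 27*(-46) = -1242)
W(N) = 1
(G(-129, 548) + W(-396)) + B = (-129*548 + 1) - 1242 = (-70692 + 1) - 1242 = -70691 - 1242 = -71933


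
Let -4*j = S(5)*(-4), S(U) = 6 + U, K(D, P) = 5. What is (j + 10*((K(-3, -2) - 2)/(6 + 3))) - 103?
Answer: -266/3 ≈ -88.667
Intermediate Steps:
j = 11 (j = -(6 + 5)*(-4)/4 = -11*(-4)/4 = -¼*(-44) = 11)
(j + 10*((K(-3, -2) - 2)/(6 + 3))) - 103 = (11 + 10*((5 - 2)/(6 + 3))) - 103 = (11 + 10*(3/9)) - 103 = (11 + 10*(3*(⅑))) - 103 = (11 + 10*(⅓)) - 103 = (11 + 10/3) - 103 = 43/3 - 103 = -266/3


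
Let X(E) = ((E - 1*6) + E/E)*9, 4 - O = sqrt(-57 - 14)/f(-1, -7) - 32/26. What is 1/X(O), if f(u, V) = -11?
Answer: 1573/39264 - 1859*I*sqrt(71)/117792 ≈ 0.040062 - 0.13298*I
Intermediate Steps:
O = 68/13 + I*sqrt(71)/11 (O = 4 - (sqrt(-57 - 14)/(-11) - 32/26) = 4 - (sqrt(-71)*(-1/11) - 32*1/26) = 4 - ((I*sqrt(71))*(-1/11) - 16/13) = 4 - (-I*sqrt(71)/11 - 16/13) = 4 - (-16/13 - I*sqrt(71)/11) = 4 + (16/13 + I*sqrt(71)/11) = 68/13 + I*sqrt(71)/11 ≈ 5.2308 + 0.76601*I)
X(E) = -45 + 9*E (X(E) = ((E - 6) + 1)*9 = ((-6 + E) + 1)*9 = (-5 + E)*9 = -45 + 9*E)
1/X(O) = 1/(-45 + 9*(68/13 + I*sqrt(71)/11)) = 1/(-45 + (612/13 + 9*I*sqrt(71)/11)) = 1/(27/13 + 9*I*sqrt(71)/11)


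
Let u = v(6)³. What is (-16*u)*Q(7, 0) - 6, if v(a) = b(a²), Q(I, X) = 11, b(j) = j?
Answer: -8211462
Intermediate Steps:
v(a) = a²
u = 46656 (u = (6²)³ = 36³ = 46656)
(-16*u)*Q(7, 0) - 6 = -16*46656*11 - 6 = -746496*11 - 6 = -8211456 - 6 = -8211462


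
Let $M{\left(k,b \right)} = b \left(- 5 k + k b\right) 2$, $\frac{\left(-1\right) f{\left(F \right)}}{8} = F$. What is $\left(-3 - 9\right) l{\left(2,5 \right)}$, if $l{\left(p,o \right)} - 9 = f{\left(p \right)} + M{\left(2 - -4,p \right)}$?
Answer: $948$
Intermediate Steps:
$f{\left(F \right)} = - 8 F$
$M{\left(k,b \right)} = 2 b \left(- 5 k + b k\right)$ ($M{\left(k,b \right)} = b \left(- 5 k + b k\right) 2 = 2 b \left(- 5 k + b k\right)$)
$l{\left(p,o \right)} = 9 - 8 p + 12 p \left(-5 + p\right)$ ($l{\left(p,o \right)} = 9 + \left(- 8 p + 2 p \left(2 - -4\right) \left(-5 + p\right)\right) = 9 + \left(- 8 p + 2 p \left(2 + 4\right) \left(-5 + p\right)\right) = 9 + \left(- 8 p + 2 p 6 \left(-5 + p\right)\right) = 9 + \left(- 8 p + 12 p \left(-5 + p\right)\right) = 9 - 8 p + 12 p \left(-5 + p\right)$)
$\left(-3 - 9\right) l{\left(2,5 \right)} = \left(-3 - 9\right) \left(9 - 136 + 12 \cdot 2^{2}\right) = - 12 \left(9 - 136 + 12 \cdot 4\right) = - 12 \left(9 - 136 + 48\right) = \left(-12\right) \left(-79\right) = 948$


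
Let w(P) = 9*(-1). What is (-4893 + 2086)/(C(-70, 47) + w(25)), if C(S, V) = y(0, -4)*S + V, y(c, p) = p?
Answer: -2807/318 ≈ -8.8270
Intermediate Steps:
w(P) = -9
C(S, V) = V - 4*S (C(S, V) = -4*S + V = V - 4*S)
(-4893 + 2086)/(C(-70, 47) + w(25)) = (-4893 + 2086)/((47 - 4*(-70)) - 9) = -2807/((47 + 280) - 9) = -2807/(327 - 9) = -2807/318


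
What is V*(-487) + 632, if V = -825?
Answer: 402407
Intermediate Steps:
V*(-487) + 632 = -825*(-487) + 632 = 401775 + 632 = 402407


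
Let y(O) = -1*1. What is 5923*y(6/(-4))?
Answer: -5923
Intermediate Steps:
y(O) = -1
5923*y(6/(-4)) = 5923*(-1) = -5923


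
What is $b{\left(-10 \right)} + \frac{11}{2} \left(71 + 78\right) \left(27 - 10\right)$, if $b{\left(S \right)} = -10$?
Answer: $\frac{27843}{2} \approx 13922.0$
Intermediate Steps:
$b{\left(-10 \right)} + \frac{11}{2} \left(71 + 78\right) \left(27 - 10\right) = -10 + \frac{11}{2} \left(71 + 78\right) \left(27 - 10\right) = -10 + 11 \cdot \frac{1}{2} \cdot 149 \cdot 17 = -10 + \frac{11}{2} \cdot 2533 = -10 + \frac{27863}{2} = \frac{27843}{2}$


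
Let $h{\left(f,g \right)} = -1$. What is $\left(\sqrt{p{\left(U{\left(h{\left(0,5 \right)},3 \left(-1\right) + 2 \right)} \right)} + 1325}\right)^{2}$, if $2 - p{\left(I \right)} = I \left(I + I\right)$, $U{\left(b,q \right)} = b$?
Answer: $1325$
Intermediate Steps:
$p{\left(I \right)} = 2 - 2 I^{2}$ ($p{\left(I \right)} = 2 - I \left(I + I\right) = 2 - I 2 I = 2 - 2 I^{2}$)
$\left(\sqrt{p{\left(U{\left(h{\left(0,5 \right)},3 \left(-1\right) + 2 \right)} \right)} + 1325}\right)^{2} = \left(\sqrt{\left(2 - 2 \left(-1\right)^{2}\right) + 1325}\right)^{2} = \left(\sqrt{\left(2 - 2\right) + 1325}\right)^{2} = \left(\sqrt{0 + 1325}\right)^{2} = \left(\sqrt{1325}\right)^{2} = \left(5 \sqrt{53}\right)^{2} = 1325$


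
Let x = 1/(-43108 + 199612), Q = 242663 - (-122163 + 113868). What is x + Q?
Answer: 39275930833/156504 ≈ 2.5096e+5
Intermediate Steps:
Q = 250958 (Q = 242663 - 1*(-8295) = 242663 + 8295 = 250958)
x = 1/156504 ≈ 6.3896e-6
x + Q = 1/156504 + 250958 = 39275930833/156504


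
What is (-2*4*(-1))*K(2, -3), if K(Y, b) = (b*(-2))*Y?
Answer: 96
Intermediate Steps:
K(Y, b) = -2*Y*b (K(Y, b) = (-2*b)*Y = -2*Y*b)
(-2*4*(-1))*K(2, -3) = (-2*4*(-1))*(-2*2*(-3)) = -8*(-1)*12 = 8*12 = 96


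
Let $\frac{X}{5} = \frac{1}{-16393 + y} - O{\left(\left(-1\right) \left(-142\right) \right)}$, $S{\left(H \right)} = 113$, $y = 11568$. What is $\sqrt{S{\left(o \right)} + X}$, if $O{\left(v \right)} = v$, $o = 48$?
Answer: $\frac{i \sqrt{555942290}}{965} \approx 24.434 i$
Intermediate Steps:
$X = - \frac{685151}{965}$ ($X = 5 \left(\frac{1}{-16393 + 11568} - \left(-1\right) \left(-142\right)\right) = 5 \left(\frac{1}{-4825} - 142\right) = 5 \left(- \frac{1}{4825} - 142\right) = 5 \left(- \frac{685151}{4825}\right) = - \frac{685151}{965} \approx -710.0$)
$\sqrt{S{\left(o \right)} + X} = \sqrt{113 - \frac{685151}{965}} = \sqrt{- \frac{576106}{965}} = \frac{i \sqrt{555942290}}{965}$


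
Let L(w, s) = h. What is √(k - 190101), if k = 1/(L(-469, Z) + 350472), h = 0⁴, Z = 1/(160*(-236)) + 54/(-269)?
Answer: I*√5837556055377678/175236 ≈ 436.01*I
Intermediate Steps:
Z = -2039309/10157440 (Z = (1/160)*(-1/236) + 54*(-1/269) = -1/37760 - 54/269 = -2039309/10157440 ≈ -0.20077)
h = 0
L(w, s) = 0
k = 1/350472 (k = 1/(0 + 350472) = 1/350472 ≈ 2.8533e-6)
√(k - 190101) = √(1/350472 - 190101) = √(-66625077671/350472) = I*√5837556055377678/175236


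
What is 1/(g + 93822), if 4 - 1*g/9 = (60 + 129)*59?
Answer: -1/6501 ≈ -0.00015382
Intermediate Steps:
g = -100323 (g = 36 - 9*(60 + 129)*59 = 36 - 1701*59 = 36 - 9*11151 = 36 - 100359 = -100323)
1/(g + 93822) = 1/(-100323 + 93822) = 1/(-6501) = -1/6501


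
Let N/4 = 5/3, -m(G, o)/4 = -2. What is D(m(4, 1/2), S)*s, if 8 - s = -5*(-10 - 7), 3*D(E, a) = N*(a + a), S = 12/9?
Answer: -12320/27 ≈ -456.30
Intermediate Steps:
m(G, o) = 8 (m(G, o) = -4*(-2) = 8)
N = 20/3 (N = 4*(5/3) = 20/3 ≈ 6.6667)
S = 4/3 (S = 12*(⅑) = 4/3 ≈ 1.3333)
D(E, a) = 40*a/9 (D(E, a) = (20*(a + a)/3)/3 = (20*(2*a)/3)/3 = (40*a/3)/3 = 40*a/9)
s = -77 (s = 8 - (-5)*(-10 - 7) = 8 - (-5)*(-17) = 8 - 1*85 = 8 - 85 = -77)
D(m(4, 1/2), S)*s = ((40/9)*(4/3))*(-77) = (160/27)*(-77) = -12320/27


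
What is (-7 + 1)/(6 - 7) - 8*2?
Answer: -10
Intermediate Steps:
(-7 + 1)/(6 - 7) - 8*2 = -6/(-1) - 16 = -6*(-1) - 16 = 6 - 16 = -10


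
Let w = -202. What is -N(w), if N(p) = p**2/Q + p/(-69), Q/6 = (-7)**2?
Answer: -479144/3381 ≈ -141.72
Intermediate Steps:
Q = 294 (Q = 6*(-7)**2 = 6*49 = 294)
N(p) = -p/69 + p**2/294 (N(p) = p**2/294 + p/(-69) = p**2*(1/294) + p*(-1/69) = p**2/294 - p/69 = -p/69 + p**2/294)
-N(w) = -(-202)*(-98 + 23*(-202))/6762 = -(-202)*(-98 - 4646)/6762 = -(-202)*(-4744)/6762 = -1*479144/3381 = -479144/3381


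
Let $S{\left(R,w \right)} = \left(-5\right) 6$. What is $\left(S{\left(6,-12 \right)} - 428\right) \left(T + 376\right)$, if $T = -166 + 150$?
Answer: $-164880$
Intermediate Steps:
$S{\left(R,w \right)} = -30$
$T = -16$
$\left(S{\left(6,-12 \right)} - 428\right) \left(T + 376\right) = \left(-30 - 428\right) \left(-16 + 376\right) = \left(-458\right) 360 = -164880$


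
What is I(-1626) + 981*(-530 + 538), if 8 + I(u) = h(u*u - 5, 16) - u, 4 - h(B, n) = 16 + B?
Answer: -2634417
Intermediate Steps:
h(B, n) = -12 - B (h(B, n) = 4 - (16 + B) = 4 + (-16 - B) = -12 - B)
I(u) = -15 - u - u**2 (I(u) = -8 + ((-12 - (u*u - 5)) - u) = -8 + ((-12 - (u**2 - 5)) - u) = -8 + ((-12 - (-5 + u**2)) - u) = -8 + ((-12 + (5 - u**2)) - u) = -8 + ((-7 - u**2) - u) = -8 + (-7 - u - u**2) = -15 - u - u**2)
I(-1626) + 981*(-530 + 538) = (-15 - 1*(-1626) - 1*(-1626)**2) + 981*(-530 + 538) = (-15 + 1626 - 1*2643876) + 981*8 = (-15 + 1626 - 2643876) + 7848 = -2642265 + 7848 = -2634417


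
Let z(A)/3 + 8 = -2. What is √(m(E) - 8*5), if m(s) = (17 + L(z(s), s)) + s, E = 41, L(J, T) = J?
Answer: 2*I*√3 ≈ 3.4641*I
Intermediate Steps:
z(A) = -30 (z(A) = -24 + 3*(-2) = -24 - 6 = -30)
m(s) = -13 + s (m(s) = (17 - 30) + s = -13 + s)
√(m(E) - 8*5) = √((-13 + 41) - 8*5) = √(28 - 40) = √(-12) = 2*I*√3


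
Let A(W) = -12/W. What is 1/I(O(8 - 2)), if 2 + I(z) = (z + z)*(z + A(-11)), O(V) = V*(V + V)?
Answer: 11/115754 ≈ 9.5029e-5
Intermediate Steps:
O(V) = 2*V² (O(V) = V*(2*V) = 2*V²)
I(z) = -2 + 2*z*(12/11 + z) (I(z) = -2 + (z + z)*(z - 12/(-11)) = -2 + (2*z)*(z - 12*(-1/11)) = -2 + (2*z)*(z + 12/11) = -2 + (2*z)*(12/11 + z) = -2 + 2*z*(12/11 + z))
1/I(O(8 - 2)) = 1/(-2 + 2*(2*(8 - 2)²)² + 24*(2*(8 - 2)²)/11) = 1/(-2 + 2*(2*6²)² + 24*(2*6²)/11) = 1/(-2 + 2*(2*36)² + 24*(2*36)/11) = 1/(-2 + 2*72² + (24/11)*72) = 1/(-2 + 2*5184 + 1728/11) = 1/(-2 + 10368 + 1728/11) = 1/(115754/11) = 11/115754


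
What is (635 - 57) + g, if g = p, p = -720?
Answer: -142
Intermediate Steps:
g = -720
(635 - 57) + g = (635 - 57) - 720 = 578 - 720 = -142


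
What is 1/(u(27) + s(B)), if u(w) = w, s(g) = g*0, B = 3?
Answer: 1/27 ≈ 0.037037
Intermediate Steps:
s(g) = 0
1/(u(27) + s(B)) = 1/(27 + 0) = 1/27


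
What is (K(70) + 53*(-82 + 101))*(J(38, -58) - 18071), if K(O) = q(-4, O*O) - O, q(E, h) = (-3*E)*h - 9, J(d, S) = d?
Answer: -1077075024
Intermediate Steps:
q(E, h) = -9 - 3*E*h (q(E, h) = -3*E*h - 9 = -9 - 3*E*h)
K(O) = -9 - O + 12*O² (K(O) = (-9 - 3*(-4)*O*O) - O = (-9 - 3*(-4)*O²) - O = (-9 + 12*O²) - O = -9 - O + 12*O²)
(K(70) + 53*(-82 + 101))*(J(38, -58) - 18071) = ((-9 - 1*70 + 12*70²) + 53*(-82 + 101))*(38 - 18071) = ((-9 - 70 + 12*4900) + 53*19)*(-18033) = ((-9 - 70 + 58800) + 1007)*(-18033) = (58721 + 1007)*(-18033) = 59728*(-18033) = -1077075024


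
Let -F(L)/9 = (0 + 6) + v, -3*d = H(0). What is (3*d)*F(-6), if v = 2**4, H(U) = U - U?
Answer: 0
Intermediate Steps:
H(U) = 0
v = 16
d = 0 (d = -1/3*0 = 0)
F(L) = -198 (F(L) = -9*((0 + 6) + 16) = -9*(6 + 16) = -9*22 = -198)
(3*d)*F(-6) = (3*0)*(-198) = 0*(-198) = 0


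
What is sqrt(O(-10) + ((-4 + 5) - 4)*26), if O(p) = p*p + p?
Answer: 2*sqrt(3) ≈ 3.4641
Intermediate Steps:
O(p) = p + p**2 (O(p) = p**2 + p = p + p**2)
sqrt(O(-10) + ((-4 + 5) - 4)*26) = sqrt(-10*(1 - 10) + ((-4 + 5) - 4)*26) = sqrt(-10*(-9) + (1 - 4)*26) = sqrt(90 - 3*26) = sqrt(90 - 78) = sqrt(12) = 2*sqrt(3)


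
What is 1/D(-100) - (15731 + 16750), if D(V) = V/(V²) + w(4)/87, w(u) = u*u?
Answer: -49135053/1513 ≈ -32475.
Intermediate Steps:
w(u) = u²
D(V) = 16/87 + 1/V (D(V) = V/(V²) + 4²/87 = V/V² + 16*(1/87) = 1/V + 16/87 = 16/87 + 1/V)
1/D(-100) - (15731 + 16750) = 1/(16/87 + 1/(-100)) - (15731 + 16750) = 1/(16/87 - 1/100) - 1*32481 = 1/(1513/8700) - 32481 = 8700/1513 - 32481 = -49135053/1513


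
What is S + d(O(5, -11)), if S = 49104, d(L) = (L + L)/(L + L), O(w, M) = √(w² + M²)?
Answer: 49105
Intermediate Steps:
O(w, M) = √(M² + w²)
d(L) = 1 (d(L) = (2*L)/((2*L)) = (2*L)*(1/(2*L)) = 1)
S + d(O(5, -11)) = 49104 + 1 = 49105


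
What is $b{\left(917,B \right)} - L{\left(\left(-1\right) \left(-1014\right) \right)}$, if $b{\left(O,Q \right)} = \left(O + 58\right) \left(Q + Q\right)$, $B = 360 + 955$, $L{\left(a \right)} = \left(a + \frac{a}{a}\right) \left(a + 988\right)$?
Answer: $532220$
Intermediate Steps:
$L{\left(a \right)} = \left(1 + a\right) \left(988 + a\right)$ ($L{\left(a \right)} = \left(a + 1\right) \left(988 + a\right) = \left(1 + a\right) \left(988 + a\right)$)
$B = 1315$
$b{\left(O,Q \right)} = 2 Q \left(58 + O\right)$ ($b{\left(O,Q \right)} = \left(58 + O\right) 2 Q = 2 Q \left(58 + O\right)$)
$b{\left(917,B \right)} - L{\left(\left(-1\right) \left(-1014\right) \right)} = 2 \cdot 1315 \left(58 + 917\right) - \left(988 + \left(\left(-1\right) \left(-1014\right)\right)^{2} + 989 \left(\left(-1\right) \left(-1014\right)\right)\right) = 2 \cdot 1315 \cdot 975 - \left(988 + 1014^{2} + 989 \cdot 1014\right) = 2564250 - \left(988 + 1028196 + 1002846\right) = 2564250 - 2032030 = 532220$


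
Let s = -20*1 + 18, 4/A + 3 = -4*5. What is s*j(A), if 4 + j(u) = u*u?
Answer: 4200/529 ≈ 7.9395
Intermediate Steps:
A = -4/23 (A = 4/(-3 - 4*5) = 4/(-3 - 20) = 4/(-23) = 4*(-1/23) = -4/23 ≈ -0.17391)
j(u) = -4 + u² (j(u) = -4 + u*u = -4 + u²)
s = -2 (s = -20 + 18 = -2)
s*j(A) = -2*(-4 + (-4/23)²) = -2*(-4 + 16/529) = -2*(-2100/529) = 4200/529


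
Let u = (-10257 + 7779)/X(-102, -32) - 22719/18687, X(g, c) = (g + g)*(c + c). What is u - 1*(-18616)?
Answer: 252307871839/13554304 ≈ 18615.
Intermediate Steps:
X(g, c) = 4*c*g (X(g, c) = (2*g)*(2*c) = 4*c*g)
u = -19051425/13554304 (u = (-10257 + 7779)/((4*(-32)*(-102))) - 22719/18687 = -2478/13056 - 22719*1/18687 = -2478*1/13056 - 7573/6229 = -413/2176 - 7573/6229 = -19051425/13554304 ≈ -1.4056)
u - 1*(-18616) = -19051425/13554304 - 1*(-18616) = -19051425/13554304 + 18616 = 252307871839/13554304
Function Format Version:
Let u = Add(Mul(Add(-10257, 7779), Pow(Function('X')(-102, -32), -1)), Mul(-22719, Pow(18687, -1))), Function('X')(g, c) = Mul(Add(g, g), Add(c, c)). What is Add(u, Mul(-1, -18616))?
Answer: Rational(252307871839, 13554304) ≈ 18615.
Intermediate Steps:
Function('X')(g, c) = Mul(4, c, g) (Function('X')(g, c) = Mul(Mul(2, g), Mul(2, c)) = Mul(4, c, g))
u = Rational(-19051425, 13554304) (u = Add(Mul(Add(-10257, 7779), Pow(Mul(4, -32, -102), -1)), Mul(-22719, Pow(18687, -1))) = Add(Mul(-2478, Pow(13056, -1)), Mul(-22719, Rational(1, 18687))) = Add(Mul(-2478, Rational(1, 13056)), Rational(-7573, 6229)) = Add(Rational(-413, 2176), Rational(-7573, 6229)) = Rational(-19051425, 13554304) ≈ -1.4056)
Add(u, Mul(-1, -18616)) = Add(Rational(-19051425, 13554304), Mul(-1, -18616)) = Add(Rational(-19051425, 13554304), 18616) = Rational(252307871839, 13554304)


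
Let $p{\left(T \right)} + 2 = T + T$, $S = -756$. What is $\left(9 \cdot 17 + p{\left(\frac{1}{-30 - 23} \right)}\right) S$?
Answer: $- \frac{6048756}{53} \approx -1.1413 \cdot 10^{5}$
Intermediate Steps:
$p{\left(T \right)} = -2 + 2 T$ ($p{\left(T \right)} = -2 + \left(T + T\right) = -2 + 2 T$)
$\left(9 \cdot 17 + p{\left(\frac{1}{-30 - 23} \right)}\right) S = \left(9 \cdot 17 - \left(2 - \frac{2}{-30 - 23}\right)\right) \left(-756\right) = \left(153 - \left(2 - \frac{2}{-53}\right)\right) \left(-756\right) = \left(153 + \left(-2 + 2 \left(- \frac{1}{53}\right)\right)\right) \left(-756\right) = \left(153 - \frac{108}{53}\right) \left(-756\right) = \frac{8001}{53} \left(-756\right) = - \frac{6048756}{53}$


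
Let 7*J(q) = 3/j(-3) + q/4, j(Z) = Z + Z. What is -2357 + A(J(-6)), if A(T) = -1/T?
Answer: -4707/2 ≈ -2353.5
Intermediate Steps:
j(Z) = 2*Z
J(q) = -1/14 + q/28 (J(q) = (3/((2*(-3))) + q/4)/7 = (3/(-6) + q*(1/4))/7 = (3*(-1/6) + q/4)/7 = (-1/2 + q/4)/7 = -1/14 + q/28)
-2357 + A(J(-6)) = -2357 - 1/(-1/14 + (1/28)*(-6)) = -2357 - 1/(-1/14 - 3/14) = -2357 - 1/(-2/7) = -2357 - 1*(-7/2) = -2357 + 7/2 = -4707/2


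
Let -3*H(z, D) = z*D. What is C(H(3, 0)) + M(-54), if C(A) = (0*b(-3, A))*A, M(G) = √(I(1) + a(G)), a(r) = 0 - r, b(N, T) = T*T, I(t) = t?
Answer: √55 ≈ 7.4162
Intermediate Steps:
b(N, T) = T²
a(r) = -r
H(z, D) = -D*z/3 (H(z, D) = -z*D/3 = -D*z/3)
M(G) = √(1 - G)
C(A) = 0 (C(A) = (0*A²)*A = 0*A = 0)
C(H(3, 0)) + M(-54) = 0 + √(1 - 1*(-54)) = 0 + √(1 + 54) = 0 + √55 = √55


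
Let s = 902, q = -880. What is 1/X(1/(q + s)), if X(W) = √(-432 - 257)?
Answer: -I*√689/689 ≈ -0.038097*I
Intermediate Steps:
X(W) = I*√689 (X(W) = √(-689) = I*√689)
1/X(1/(q + s)) = 1/(I*√689) = -I*√689/689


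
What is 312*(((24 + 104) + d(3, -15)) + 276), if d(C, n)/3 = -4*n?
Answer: 182208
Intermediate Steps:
d(C, n) = -12*n (d(C, n) = 3*(-4*n) = -12*n)
312*(((24 + 104) + d(3, -15)) + 276) = 312*(((24 + 104) - 12*(-15)) + 276) = 312*((128 + 180) + 276) = 312*(308 + 276) = 312*584 = 182208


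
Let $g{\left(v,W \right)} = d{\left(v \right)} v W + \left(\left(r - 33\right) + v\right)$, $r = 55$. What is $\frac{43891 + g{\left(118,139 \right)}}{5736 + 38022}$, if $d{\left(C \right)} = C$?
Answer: $\frac{1979467}{43758} \approx 45.237$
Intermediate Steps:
$g{\left(v,W \right)} = 22 + v + W v^{2}$ ($g{\left(v,W \right)} = v v W + \left(\left(55 - 33\right) + v\right) = v^{2} W + \left(22 + v\right) = W v^{2} + \left(22 + v\right) = 22 + v + W v^{2}$)
$\frac{43891 + g{\left(118,139 \right)}}{5736 + 38022} = \frac{43891 + \left(22 + 118 + 139 \cdot 118^{2}\right)}{5736 + 38022} = \frac{43891 + \left(22 + 118 + 139 \cdot 13924\right)}{43758} = \left(43891 + \left(22 + 118 + 1935436\right)\right) \frac{1}{43758} = \left(43891 + 1935576\right) \frac{1}{43758} = 1979467 \cdot \frac{1}{43758} = \frac{1979467}{43758}$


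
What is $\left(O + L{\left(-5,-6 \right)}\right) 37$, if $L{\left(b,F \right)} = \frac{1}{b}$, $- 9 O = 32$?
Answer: $- \frac{6253}{45} \approx -138.96$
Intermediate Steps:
$O = - \frac{32}{9}$ ($O = \left(- \frac{1}{9}\right) 32 = - \frac{32}{9} \approx -3.5556$)
$\left(O + L{\left(-5,-6 \right)}\right) 37 = \left(- \frac{32}{9} + \frac{1}{-5}\right) 37 = \left(- \frac{32}{9} - \frac{1}{5}\right) 37 = \left(- \frac{169}{45}\right) 37 = - \frac{6253}{45}$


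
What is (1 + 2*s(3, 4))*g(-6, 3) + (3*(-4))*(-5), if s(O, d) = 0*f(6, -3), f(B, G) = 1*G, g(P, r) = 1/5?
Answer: 301/5 ≈ 60.200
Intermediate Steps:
g(P, r) = ⅕
f(B, G) = G
s(O, d) = 0 (s(O, d) = 0*(-3) = 0)
(1 + 2*s(3, 4))*g(-6, 3) + (3*(-4))*(-5) = (1 + 2*0)*(⅕) + (3*(-4))*(-5) = (1 + 0)*(⅕) - 12*(-5) = 1*(⅕) + 60 = ⅕ + 60 = 301/5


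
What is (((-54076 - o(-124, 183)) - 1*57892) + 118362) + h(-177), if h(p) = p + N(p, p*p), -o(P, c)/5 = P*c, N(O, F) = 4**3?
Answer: -107179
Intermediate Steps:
N(O, F) = 64
o(P, c) = -5*P*c
h(p) = 64 + p (h(p) = p + 64 = 64 + p)
(((-54076 - o(-124, 183)) - 1*57892) + 118362) + h(-177) = (((-54076 - (-5)*(-124)*183) - 1*57892) + 118362) + (64 - 177) = (((-54076 - 1*113460) - 57892) + 118362) - 113 = (((-54076 - 113460) - 57892) + 118362) - 113 = ((-167536 - 57892) + 118362) - 113 = (-225428 + 118362) - 113 = -107066 - 113 = -107179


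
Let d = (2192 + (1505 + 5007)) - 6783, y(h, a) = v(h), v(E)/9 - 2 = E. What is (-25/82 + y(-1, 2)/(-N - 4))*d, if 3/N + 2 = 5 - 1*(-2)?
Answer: -8193065/1886 ≈ -4344.1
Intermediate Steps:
v(E) = 18 + 9*E
y(h, a) = 18 + 9*h
N = ⅗ (N = 3/(-2 + (5 - 1*(-2))) = 3/(-2 + (5 + 2)) = 3/(-2 + 7) = 3/5 = 3*(⅕) = ⅗ ≈ 0.60000)
d = 1921 (d = (2192 + 6512) - 6783 = 8704 - 6783 = 1921)
(-25/82 + y(-1, 2)/(-N - 4))*d = (-25/82 + (18 + 9*(-1))/(-1*⅗ - 4))*1921 = (-25*1/82 + (18 - 9)/(-⅗ - 4))*1921 = (-25/82 + 9/(-23/5))*1921 = (-25/82 + 9*(-5/23))*1921 = (-25/82 - 45/23)*1921 = -4265/1886*1921 = -8193065/1886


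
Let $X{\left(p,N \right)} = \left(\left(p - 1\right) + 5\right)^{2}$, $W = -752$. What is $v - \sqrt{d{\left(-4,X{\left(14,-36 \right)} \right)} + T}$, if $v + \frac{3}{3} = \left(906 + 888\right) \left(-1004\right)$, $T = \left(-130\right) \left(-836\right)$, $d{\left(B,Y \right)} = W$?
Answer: $-1801177 - 6 \sqrt{2998} \approx -1.8015 \cdot 10^{6}$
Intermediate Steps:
$X{\left(p,N \right)} = \left(4 + p\right)^{2}$ ($X{\left(p,N \right)} = \left(\left(-1 + p\right) + 5\right)^{2} = \left(4 + p\right)^{2}$)
$d{\left(B,Y \right)} = -752$
$T = 108680$
$v = -1801177$ ($v = -1 + \left(906 + 888\right) \left(-1004\right) = -1 + 1794 \left(-1004\right) = -1 - 1801176 = -1801177$)
$v - \sqrt{d{\left(-4,X{\left(14,-36 \right)} \right)} + T} = -1801177 - \sqrt{-752 + 108680} = -1801177 - \sqrt{107928} = -1801177 - 6 \sqrt{2998}$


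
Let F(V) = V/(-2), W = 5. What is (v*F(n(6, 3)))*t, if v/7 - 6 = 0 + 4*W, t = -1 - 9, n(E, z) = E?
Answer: 5460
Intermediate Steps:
F(V) = -V/2 (F(V) = V*(-½) = -V/2)
t = -10
v = 182 (v = 42 + 7*(0 + 4*5) = 42 + 7*(0 + 20) = 42 + 7*20 = 42 + 140 = 182)
(v*F(n(6, 3)))*t = (182*(-½*6))*(-10) = (182*(-3))*(-10) = -546*(-10) = 5460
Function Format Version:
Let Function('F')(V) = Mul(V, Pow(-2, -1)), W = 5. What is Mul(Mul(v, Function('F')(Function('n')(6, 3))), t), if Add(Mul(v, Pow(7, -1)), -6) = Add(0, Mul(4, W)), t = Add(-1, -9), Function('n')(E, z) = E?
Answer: 5460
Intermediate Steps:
Function('F')(V) = Mul(Rational(-1, 2), V) (Function('F')(V) = Mul(V, Rational(-1, 2)) = Mul(Rational(-1, 2), V))
t = -10
v = 182 (v = Add(42, Mul(7, Add(0, Mul(4, 5)))) = Add(42, Mul(7, Add(0, 20))) = Add(42, Mul(7, 20)) = Add(42, 140) = 182)
Mul(Mul(v, Function('F')(Function('n')(6, 3))), t) = Mul(Mul(182, Mul(Rational(-1, 2), 6)), -10) = Mul(Mul(182, -3), -10) = Mul(-546, -10) = 5460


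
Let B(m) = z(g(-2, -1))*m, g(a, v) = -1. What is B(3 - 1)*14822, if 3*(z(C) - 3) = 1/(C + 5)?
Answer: 274207/3 ≈ 91402.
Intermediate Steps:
z(C) = 3 + 1/(3*(5 + C)) (z(C) = 3 + 1/(3*(C + 5)) = 3 + 1/(3*(5 + C)))
B(m) = 37*m/12 (B(m) = ((46 + 9*(-1))/(3*(5 - 1)))*m = ((⅓)*(46 - 9)/4)*m = ((⅓)*(¼)*37)*m = 37*m/12)
B(3 - 1)*14822 = (37*(3 - 1)/12)*14822 = ((37/12)*2)*14822 = (37/6)*14822 = 274207/3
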